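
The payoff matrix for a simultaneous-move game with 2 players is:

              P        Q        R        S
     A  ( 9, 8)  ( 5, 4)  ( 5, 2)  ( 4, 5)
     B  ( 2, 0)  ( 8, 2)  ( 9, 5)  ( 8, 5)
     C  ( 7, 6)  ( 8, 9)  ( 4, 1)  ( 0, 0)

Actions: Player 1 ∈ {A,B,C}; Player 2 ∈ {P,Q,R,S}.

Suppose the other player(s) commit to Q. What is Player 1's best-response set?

u_1(A vs Q) = 5
u_1(B vs Q) = 8
u_1(C vs Q) = 8
max payoff 8 at {B,C}

BR_1 = {B,C}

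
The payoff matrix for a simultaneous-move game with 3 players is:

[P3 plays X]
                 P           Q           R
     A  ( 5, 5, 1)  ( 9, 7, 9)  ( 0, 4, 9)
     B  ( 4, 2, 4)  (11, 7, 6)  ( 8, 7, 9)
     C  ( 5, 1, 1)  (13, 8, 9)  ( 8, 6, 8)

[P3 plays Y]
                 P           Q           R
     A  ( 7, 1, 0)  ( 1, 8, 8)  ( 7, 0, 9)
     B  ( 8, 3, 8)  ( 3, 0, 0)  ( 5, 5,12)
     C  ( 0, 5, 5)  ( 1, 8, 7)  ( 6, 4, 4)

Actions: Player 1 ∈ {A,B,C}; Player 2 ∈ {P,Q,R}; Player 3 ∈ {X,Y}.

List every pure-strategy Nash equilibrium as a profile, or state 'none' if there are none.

(A,P,X): not NE [P2→Q gives 7>5]
(A,P,Y): not NE [P1→B gives 8>7; P2→Q gives 8>1; P3→X gives 1>0]
(A,Q,X): not NE [P1→C gives 13>9]
(A,Q,Y): not NE [P1→B gives 3>1; P3→X gives 9>8]
(A,R,X): not NE [P1→C gives 8>0; P2→Q gives 7>4]
(A,R,Y): not NE [P2→Q gives 8>0]
(B,P,X): not NE [P1→C gives 5>4; P2→R gives 7>2; P3→Y gives 8>4]
(B,P,Y): not NE [P2→R gives 5>3]
(B,Q,X): not NE [P1→C gives 13>11]
(B,Q,Y): not NE [P2→R gives 5>0; P3→X gives 6>0]
(B,R,X): not NE [P3→Y gives 12>9]
(B,R,Y): not NE [P1→A gives 7>5]
(C,P,X): not NE [P2→Q gives 8>1; P3→Y gives 5>1]
(C,P,Y): not NE [P1→B gives 8>0; P2→Q gives 8>5]
(C,Q,X): NE
(C,Q,Y): not NE [P1→B gives 3>1; P3→X gives 9>7]
(C,R,X): not NE [P2→Q gives 8>6]
(C,R,Y): not NE [P1→A gives 7>6; P2→Q gives 8>4; P3→X gives 8>4]

NE set: (C,Q,X)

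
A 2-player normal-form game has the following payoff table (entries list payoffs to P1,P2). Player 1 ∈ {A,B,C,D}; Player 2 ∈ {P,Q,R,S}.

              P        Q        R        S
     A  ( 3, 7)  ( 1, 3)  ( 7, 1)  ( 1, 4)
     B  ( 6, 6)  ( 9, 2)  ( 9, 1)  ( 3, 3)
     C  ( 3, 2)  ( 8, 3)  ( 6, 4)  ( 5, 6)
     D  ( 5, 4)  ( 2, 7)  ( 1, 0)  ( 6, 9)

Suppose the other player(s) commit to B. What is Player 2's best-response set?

u_2(P vs B) = 6
u_2(Q vs B) = 2
u_2(R vs B) = 1
u_2(S vs B) = 3
max payoff 6 at {P}

P2 best: {P}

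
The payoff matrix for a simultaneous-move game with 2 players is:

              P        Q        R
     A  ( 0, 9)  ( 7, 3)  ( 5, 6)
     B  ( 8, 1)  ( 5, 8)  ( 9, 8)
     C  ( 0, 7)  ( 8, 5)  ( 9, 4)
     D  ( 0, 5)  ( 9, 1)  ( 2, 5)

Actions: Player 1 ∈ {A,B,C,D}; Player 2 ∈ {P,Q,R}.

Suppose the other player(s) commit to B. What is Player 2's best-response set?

u_2(P vs B) = 1
u_2(Q vs B) = 8
u_2(R vs B) = 8
max payoff 8 at {Q,R}

P2 best: {Q,R}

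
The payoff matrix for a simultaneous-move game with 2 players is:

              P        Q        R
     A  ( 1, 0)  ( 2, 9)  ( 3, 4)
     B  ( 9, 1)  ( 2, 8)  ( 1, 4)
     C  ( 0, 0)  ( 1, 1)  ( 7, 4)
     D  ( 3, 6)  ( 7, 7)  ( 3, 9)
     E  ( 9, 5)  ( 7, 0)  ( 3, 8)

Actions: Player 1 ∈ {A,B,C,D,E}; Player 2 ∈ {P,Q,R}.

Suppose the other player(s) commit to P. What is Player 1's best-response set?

u_1(A vs P) = 1
u_1(B vs P) = 9
u_1(C vs P) = 0
u_1(D vs P) = 3
u_1(E vs P) = 9
max payoff 9 at {B,E}

BR_1 = {B,E}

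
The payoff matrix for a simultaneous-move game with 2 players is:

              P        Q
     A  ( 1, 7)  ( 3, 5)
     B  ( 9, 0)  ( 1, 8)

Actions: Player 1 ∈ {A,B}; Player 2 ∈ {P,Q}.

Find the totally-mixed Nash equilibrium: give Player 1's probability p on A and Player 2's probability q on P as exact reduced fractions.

(p,q) = (4/5, 1/5)

P1 indiff ⇒ q·1+(1-q)·3 = q·9+(1-q)·1 ⇒ q(-8) = (1-q)(-2) ⇒ q = 1/5
P2 indiff ⇒ p·7+(1-p)·0 = p·5+(1-p)·8 ⇒ p(2) = (1-p)(8) ⇒ p = 4/5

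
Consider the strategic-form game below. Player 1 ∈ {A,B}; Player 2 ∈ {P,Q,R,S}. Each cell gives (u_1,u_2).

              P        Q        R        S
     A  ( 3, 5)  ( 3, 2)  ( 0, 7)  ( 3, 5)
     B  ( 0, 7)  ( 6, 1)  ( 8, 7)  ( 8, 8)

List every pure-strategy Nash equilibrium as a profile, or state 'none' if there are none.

(A,P): not NE [P2→R gives 7>5]
(A,Q): not NE [P1→B gives 6>3; P2→R gives 7>2]
(A,R): not NE [P1→B gives 8>0]
(A,S): not NE [P1→B gives 8>3; P2→R gives 7>5]
(B,P): not NE [P1→A gives 3>0; P2→S gives 8>7]
(B,Q): not NE [P2→S gives 8>1]
(B,R): not NE [P2→S gives 8>7]
(B,S): NE

PSNE = {(B,S)}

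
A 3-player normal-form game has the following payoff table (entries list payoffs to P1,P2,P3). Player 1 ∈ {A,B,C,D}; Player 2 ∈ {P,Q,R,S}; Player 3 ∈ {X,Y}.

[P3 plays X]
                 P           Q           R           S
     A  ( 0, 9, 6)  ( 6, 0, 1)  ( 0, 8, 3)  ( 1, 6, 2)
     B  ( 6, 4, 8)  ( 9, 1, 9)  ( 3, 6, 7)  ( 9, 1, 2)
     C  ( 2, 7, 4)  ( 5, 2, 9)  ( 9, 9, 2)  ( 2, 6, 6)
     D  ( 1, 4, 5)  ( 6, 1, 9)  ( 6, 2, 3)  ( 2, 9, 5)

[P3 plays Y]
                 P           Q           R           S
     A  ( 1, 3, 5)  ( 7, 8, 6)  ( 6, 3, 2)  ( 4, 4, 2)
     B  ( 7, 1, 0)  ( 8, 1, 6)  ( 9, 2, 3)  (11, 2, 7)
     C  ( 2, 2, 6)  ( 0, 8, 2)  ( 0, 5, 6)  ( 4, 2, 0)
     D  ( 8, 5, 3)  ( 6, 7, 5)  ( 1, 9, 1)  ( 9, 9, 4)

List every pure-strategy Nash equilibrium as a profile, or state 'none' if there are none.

(A,P,X): not NE [P1→B gives 6>0]
(A,P,Y): not NE [P1→D gives 8>1; P2→Q gives 8>3; P3→X gives 6>5]
(A,Q,X): not NE [P1→B gives 9>6; P2→P gives 9>0; P3→Y gives 6>1]
(A,Q,Y): not NE [P1→B gives 8>7]
(A,R,X): not NE [P1→C gives 9>0; P2→P gives 9>8]
(A,R,Y): not NE [P1→B gives 9>6; P2→Q gives 8>3; P3→X gives 3>2]
(A,S,X): not NE [P1→B gives 9>1; P2→P gives 9>6]
(A,S,Y): not NE [P1→B gives 11>4; P2→Q gives 8>4]
(B,P,X): not NE [P2→R gives 6>4]
(B,P,Y): not NE [P1→D gives 8>7; P2→S gives 2>1; P3→X gives 8>0]
(B,Q,X): not NE [P2→R gives 6>1]
(B,Q,Y): not NE [P2→S gives 2>1; P3→X gives 9>6]
(B,R,X): not NE [P1→C gives 9>3]
(B,R,Y): not NE [P3→X gives 7>3]
(B,S,X): not NE [P2→R gives 6>1; P3→Y gives 7>2]
(B,S,Y): NE
(C,P,X): not NE [P1→B gives 6>2; P2→R gives 9>7; P3→Y gives 6>4]
(C,P,Y): not NE [P1→D gives 8>2; P2→Q gives 8>2]
(C,Q,X): not NE [P1→B gives 9>5; P2→R gives 9>2]
(C,Q,Y): not NE [P1→B gives 8>0; P3→X gives 9>2]
(C,R,X): not NE [P3→Y gives 6>2]
(C,R,Y): not NE [P1→B gives 9>0; P2→Q gives 8>5]
(C,S,X): not NE [P1→B gives 9>2; P2→R gives 9>6]
(C,S,Y): not NE [P1→B gives 11>4; P2→Q gives 8>2; P3→X gives 6>0]
(D,P,X): not NE [P1→B gives 6>1; P2→S gives 9>4]
(D,P,Y): not NE [P2→S gives 9>5; P3→X gives 5>3]
(D,Q,X): not NE [P1→B gives 9>6; P2→S gives 9>1]
(D,Q,Y): not NE [P1→B gives 8>6; P2→S gives 9>7; P3→X gives 9>5]
(D,R,X): not NE [P1→C gives 9>6; P2→S gives 9>2]
(D,R,Y): not NE [P1→B gives 9>1; P3→X gives 3>1]
(D,S,X): not NE [P1→B gives 9>2]
(D,S,Y): not NE [P1→B gives 11>9; P3→X gives 5>4]

Nash profiles: (B,S,Y)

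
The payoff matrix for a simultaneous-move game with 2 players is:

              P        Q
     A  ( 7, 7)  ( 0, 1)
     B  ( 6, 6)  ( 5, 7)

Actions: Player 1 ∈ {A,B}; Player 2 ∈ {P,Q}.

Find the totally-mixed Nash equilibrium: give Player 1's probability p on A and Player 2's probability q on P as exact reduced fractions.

(p,q) = (1/7, 5/6)

P1 indiff ⇒ q·7+(1-q)·0 = q·6+(1-q)·5 ⇒ q(1) = (1-q)(5) ⇒ q = 5/6
P2 indiff ⇒ p·7+(1-p)·6 = p·1+(1-p)·7 ⇒ p(6) = (1-p)(1) ⇒ p = 1/7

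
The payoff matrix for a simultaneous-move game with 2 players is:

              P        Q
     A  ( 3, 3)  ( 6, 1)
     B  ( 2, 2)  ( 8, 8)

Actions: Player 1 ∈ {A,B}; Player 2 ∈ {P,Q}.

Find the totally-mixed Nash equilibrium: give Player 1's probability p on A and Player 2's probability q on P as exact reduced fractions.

(p,q) = (3/4, 2/3)

P1 indiff ⇒ q·3+(1-q)·6 = q·2+(1-q)·8 ⇒ q(1) = (1-q)(2) ⇒ q = 2/3
P2 indiff ⇒ p·3+(1-p)·2 = p·1+(1-p)·8 ⇒ p(2) = (1-p)(6) ⇒ p = 3/4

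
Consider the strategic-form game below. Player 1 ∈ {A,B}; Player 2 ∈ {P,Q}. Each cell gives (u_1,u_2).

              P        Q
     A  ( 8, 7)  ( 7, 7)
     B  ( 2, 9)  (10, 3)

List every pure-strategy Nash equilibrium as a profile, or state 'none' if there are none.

(A,P): NE
(A,Q): not NE [P1→B gives 10>7]
(B,P): not NE [P1→A gives 8>2]
(B,Q): not NE [P2→P gives 9>3]

NE set: (A,P)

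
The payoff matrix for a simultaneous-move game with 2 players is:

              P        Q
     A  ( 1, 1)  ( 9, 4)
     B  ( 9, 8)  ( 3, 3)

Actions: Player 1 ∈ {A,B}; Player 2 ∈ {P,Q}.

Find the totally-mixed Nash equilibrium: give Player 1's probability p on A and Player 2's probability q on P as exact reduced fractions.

P1 indiff ⇒ q·1+(1-q)·9 = q·9+(1-q)·3 ⇒ q(-8) = (1-q)(-6) ⇒ q = 3/7
P2 indiff ⇒ p·1+(1-p)·8 = p·4+(1-p)·3 ⇒ p(-3) = (1-p)(-5) ⇒ p = 5/8

P1 mixes 5/8 on A; P2 mixes 3/7 on P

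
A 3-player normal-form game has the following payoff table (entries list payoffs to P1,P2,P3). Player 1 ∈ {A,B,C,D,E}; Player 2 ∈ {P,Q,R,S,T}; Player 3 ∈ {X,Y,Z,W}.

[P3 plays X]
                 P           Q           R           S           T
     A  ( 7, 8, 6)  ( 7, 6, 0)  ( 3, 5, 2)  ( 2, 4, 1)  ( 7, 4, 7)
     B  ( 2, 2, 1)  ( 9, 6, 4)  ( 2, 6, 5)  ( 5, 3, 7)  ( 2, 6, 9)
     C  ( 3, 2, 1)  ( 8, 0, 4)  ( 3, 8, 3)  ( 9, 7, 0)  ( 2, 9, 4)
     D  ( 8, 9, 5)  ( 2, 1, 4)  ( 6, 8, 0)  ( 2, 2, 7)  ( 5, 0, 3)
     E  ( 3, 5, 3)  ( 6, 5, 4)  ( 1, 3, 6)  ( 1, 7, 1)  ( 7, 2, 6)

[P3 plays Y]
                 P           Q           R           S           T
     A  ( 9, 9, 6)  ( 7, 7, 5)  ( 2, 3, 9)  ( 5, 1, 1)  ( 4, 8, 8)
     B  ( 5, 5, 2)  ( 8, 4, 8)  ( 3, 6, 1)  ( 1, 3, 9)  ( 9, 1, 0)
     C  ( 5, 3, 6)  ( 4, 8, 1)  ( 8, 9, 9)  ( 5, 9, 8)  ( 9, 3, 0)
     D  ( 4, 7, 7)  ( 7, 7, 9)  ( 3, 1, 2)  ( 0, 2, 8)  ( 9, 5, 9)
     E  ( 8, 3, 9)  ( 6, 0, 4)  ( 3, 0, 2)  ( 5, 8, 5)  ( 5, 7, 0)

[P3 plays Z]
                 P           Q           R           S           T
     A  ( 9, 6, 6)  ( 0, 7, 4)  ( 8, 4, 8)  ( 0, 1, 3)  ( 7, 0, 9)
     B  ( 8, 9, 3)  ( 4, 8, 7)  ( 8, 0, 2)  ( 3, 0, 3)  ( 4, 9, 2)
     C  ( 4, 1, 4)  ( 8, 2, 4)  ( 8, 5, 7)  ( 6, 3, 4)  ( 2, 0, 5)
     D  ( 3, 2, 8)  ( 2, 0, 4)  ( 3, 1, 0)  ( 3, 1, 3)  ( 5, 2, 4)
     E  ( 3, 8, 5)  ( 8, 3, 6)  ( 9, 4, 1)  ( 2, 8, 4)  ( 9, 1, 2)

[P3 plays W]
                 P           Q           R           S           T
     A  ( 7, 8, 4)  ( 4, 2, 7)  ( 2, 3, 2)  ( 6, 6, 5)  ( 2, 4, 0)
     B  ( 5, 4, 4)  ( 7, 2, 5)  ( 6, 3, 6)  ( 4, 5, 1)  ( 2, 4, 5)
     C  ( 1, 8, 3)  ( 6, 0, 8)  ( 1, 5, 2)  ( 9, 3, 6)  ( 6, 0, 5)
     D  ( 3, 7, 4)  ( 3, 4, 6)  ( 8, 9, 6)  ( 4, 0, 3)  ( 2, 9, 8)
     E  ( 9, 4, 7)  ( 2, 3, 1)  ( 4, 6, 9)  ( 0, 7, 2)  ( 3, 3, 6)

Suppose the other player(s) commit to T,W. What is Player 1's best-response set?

P1 best: {C}

u_1(A vs T,W) = 2
u_1(B vs T,W) = 2
u_1(C vs T,W) = 6
u_1(D vs T,W) = 2
u_1(E vs T,W) = 3
max payoff 6 at {C}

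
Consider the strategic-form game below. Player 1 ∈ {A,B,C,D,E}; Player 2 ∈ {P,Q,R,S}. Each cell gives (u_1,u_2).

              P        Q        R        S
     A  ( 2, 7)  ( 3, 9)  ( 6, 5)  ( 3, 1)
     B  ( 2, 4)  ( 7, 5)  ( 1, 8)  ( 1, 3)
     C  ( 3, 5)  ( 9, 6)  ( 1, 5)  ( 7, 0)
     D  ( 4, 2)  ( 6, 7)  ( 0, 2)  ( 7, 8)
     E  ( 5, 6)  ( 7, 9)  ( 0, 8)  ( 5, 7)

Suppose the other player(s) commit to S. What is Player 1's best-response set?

P1 best: {C,D}

u_1(A vs S) = 3
u_1(B vs S) = 1
u_1(C vs S) = 7
u_1(D vs S) = 7
u_1(E vs S) = 5
max payoff 7 at {C,D}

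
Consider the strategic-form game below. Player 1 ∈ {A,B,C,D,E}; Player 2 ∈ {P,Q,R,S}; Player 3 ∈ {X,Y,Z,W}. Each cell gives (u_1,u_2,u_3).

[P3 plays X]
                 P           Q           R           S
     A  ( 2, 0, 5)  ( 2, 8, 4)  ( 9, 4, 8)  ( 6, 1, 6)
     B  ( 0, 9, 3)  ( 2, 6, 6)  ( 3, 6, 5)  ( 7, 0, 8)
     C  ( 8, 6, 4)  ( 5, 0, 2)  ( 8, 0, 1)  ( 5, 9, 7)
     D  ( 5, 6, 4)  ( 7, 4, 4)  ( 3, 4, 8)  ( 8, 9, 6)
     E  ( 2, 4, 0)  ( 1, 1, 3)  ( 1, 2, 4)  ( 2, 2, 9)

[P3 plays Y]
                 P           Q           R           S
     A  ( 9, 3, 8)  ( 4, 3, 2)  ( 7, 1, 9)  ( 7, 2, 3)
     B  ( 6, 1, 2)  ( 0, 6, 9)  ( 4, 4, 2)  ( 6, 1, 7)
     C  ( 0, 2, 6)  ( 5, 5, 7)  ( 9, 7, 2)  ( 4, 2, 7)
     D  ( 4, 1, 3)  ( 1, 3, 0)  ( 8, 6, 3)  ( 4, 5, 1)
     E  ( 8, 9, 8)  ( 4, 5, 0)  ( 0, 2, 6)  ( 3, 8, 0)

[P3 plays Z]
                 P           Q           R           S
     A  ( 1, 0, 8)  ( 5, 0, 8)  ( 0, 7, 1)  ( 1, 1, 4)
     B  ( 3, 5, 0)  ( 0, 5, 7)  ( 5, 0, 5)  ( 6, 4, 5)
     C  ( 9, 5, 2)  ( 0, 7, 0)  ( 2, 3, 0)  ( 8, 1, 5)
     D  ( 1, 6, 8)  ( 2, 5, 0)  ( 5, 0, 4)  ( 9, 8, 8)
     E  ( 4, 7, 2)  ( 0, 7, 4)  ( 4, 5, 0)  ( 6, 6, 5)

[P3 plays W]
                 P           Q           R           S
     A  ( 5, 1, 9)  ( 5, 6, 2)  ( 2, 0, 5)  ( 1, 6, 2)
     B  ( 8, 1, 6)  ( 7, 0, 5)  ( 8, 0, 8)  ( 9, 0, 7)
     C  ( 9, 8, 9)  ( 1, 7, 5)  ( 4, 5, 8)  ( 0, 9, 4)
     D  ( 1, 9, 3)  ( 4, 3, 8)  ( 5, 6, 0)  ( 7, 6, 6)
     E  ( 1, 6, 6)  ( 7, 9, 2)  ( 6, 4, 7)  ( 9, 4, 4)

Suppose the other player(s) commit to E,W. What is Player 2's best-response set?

u_2(P vs E,W) = 6
u_2(Q vs E,W) = 9
u_2(R vs E,W) = 4
u_2(S vs E,W) = 4
max payoff 9 at {Q}

argmax u_2 = {Q}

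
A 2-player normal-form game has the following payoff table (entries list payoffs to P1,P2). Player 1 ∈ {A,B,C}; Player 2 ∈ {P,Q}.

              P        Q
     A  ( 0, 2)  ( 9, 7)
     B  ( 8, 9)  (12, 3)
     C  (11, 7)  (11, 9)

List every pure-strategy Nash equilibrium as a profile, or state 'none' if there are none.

(A,P): not NE [P1→C gives 11>0; P2→Q gives 7>2]
(A,Q): not NE [P1→B gives 12>9]
(B,P): not NE [P1→C gives 11>8]
(B,Q): not NE [P2→P gives 9>3]
(C,P): not NE [P2→Q gives 9>7]
(C,Q): not NE [P1→B gives 12>11]

No pure NE.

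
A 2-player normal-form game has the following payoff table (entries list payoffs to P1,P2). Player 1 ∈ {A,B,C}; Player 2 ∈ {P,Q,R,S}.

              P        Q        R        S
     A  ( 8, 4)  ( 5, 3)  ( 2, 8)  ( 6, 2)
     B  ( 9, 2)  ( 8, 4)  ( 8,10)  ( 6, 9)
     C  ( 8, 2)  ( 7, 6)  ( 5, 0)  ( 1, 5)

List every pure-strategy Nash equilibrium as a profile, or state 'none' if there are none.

(A,P): not NE [P1→B gives 9>8; P2→R gives 8>4]
(A,Q): not NE [P1→B gives 8>5; P2→R gives 8>3]
(A,R): not NE [P1→B gives 8>2]
(A,S): not NE [P2→R gives 8>2]
(B,P): not NE [P2→R gives 10>2]
(B,Q): not NE [P2→R gives 10>4]
(B,R): NE
(B,S): not NE [P2→R gives 10>9]
(C,P): not NE [P1→B gives 9>8; P2→Q gives 6>2]
(C,Q): not NE [P1→B gives 8>7]
(C,R): not NE [P1→B gives 8>5; P2→Q gives 6>0]
(C,S): not NE [P1→B gives 6>1; P2→Q gives 6>5]

PSNE = {(B,R)}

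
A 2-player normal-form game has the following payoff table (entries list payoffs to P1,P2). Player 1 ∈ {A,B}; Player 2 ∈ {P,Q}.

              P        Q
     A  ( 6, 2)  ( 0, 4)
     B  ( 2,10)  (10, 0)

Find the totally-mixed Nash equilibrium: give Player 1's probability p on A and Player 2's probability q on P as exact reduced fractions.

p=5/6, q=5/7

P1 indiff ⇒ q·6+(1-q)·0 = q·2+(1-q)·10 ⇒ q(4) = (1-q)(10) ⇒ q = 5/7
P2 indiff ⇒ p·2+(1-p)·10 = p·4+(1-p)·0 ⇒ p(-2) = (1-p)(-10) ⇒ p = 5/6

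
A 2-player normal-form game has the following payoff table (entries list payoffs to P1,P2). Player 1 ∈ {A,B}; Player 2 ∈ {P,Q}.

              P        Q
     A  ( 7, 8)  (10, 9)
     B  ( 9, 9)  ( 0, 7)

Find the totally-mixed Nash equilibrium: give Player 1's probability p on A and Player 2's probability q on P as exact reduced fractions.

P1 indiff ⇒ q·7+(1-q)·10 = q·9+(1-q)·0 ⇒ q(-2) = (1-q)(-10) ⇒ q = 5/6
P2 indiff ⇒ p·8+(1-p)·9 = p·9+(1-p)·7 ⇒ p(-1) = (1-p)(-2) ⇒ p = 2/3

(p,q) = (2/3, 5/6)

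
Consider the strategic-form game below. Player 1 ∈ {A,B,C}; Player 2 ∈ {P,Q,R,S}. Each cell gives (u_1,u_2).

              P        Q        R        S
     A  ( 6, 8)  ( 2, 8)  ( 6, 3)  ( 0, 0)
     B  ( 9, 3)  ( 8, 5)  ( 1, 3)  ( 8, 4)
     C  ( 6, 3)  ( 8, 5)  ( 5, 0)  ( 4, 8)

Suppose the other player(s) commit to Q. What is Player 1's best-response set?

u_1(A vs Q) = 2
u_1(B vs Q) = 8
u_1(C vs Q) = 8
max payoff 8 at {B,C}

P1 best: {B,C}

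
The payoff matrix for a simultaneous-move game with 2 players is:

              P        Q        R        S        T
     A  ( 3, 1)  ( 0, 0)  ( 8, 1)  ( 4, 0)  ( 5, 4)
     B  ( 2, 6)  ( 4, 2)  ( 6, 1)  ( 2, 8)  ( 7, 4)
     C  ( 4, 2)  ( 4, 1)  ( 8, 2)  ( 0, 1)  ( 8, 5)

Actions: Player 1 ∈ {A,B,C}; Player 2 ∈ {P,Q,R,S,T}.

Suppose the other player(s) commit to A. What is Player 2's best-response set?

u_2(P vs A) = 1
u_2(Q vs A) = 0
u_2(R vs A) = 1
u_2(S vs A) = 0
u_2(T vs A) = 4
max payoff 4 at {T}

BR_2 = {T}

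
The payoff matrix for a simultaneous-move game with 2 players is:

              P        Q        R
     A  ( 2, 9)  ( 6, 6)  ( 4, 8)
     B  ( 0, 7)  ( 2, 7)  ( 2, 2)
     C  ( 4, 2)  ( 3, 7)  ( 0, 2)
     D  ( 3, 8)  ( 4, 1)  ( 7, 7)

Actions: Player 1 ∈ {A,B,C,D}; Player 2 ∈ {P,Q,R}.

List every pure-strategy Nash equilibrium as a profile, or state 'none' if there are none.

PSNE: ∅

(A,P): not NE [P1→C gives 4>2]
(A,Q): not NE [P2→P gives 9>6]
(A,R): not NE [P1→D gives 7>4; P2→P gives 9>8]
(B,P): not NE [P1→C gives 4>0]
(B,Q): not NE [P1→A gives 6>2]
(B,R): not NE [P1→D gives 7>2; P2→Q gives 7>2]
(C,P): not NE [P2→Q gives 7>2]
(C,Q): not NE [P1→A gives 6>3]
(C,R): not NE [P1→D gives 7>0; P2→Q gives 7>2]
(D,P): not NE [P1→C gives 4>3]
(D,Q): not NE [P1→A gives 6>4; P2→P gives 8>1]
(D,R): not NE [P2→P gives 8>7]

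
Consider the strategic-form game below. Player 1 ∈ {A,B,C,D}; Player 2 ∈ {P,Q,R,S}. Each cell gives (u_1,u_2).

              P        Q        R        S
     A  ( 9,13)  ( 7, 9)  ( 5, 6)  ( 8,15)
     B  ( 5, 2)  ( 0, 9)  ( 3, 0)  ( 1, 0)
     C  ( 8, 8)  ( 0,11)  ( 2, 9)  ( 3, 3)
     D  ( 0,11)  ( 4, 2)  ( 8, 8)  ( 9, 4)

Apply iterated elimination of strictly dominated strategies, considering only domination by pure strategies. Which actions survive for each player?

P1 drop B (A beats it: P:9>5 Q:7>0 R:5>3 S:8>1)
P1 drop C (A beats it: P:9>8 Q:7>0 R:5>2 S:8>3)
P2 drop Q (P beats it: A:13>9 D:11>2)
P2 drop R (P beats it: A:13>6 D:11>8)
P1→{A,D} P2→{P,S}

Survivors P1:{A,D} P2:{P,S}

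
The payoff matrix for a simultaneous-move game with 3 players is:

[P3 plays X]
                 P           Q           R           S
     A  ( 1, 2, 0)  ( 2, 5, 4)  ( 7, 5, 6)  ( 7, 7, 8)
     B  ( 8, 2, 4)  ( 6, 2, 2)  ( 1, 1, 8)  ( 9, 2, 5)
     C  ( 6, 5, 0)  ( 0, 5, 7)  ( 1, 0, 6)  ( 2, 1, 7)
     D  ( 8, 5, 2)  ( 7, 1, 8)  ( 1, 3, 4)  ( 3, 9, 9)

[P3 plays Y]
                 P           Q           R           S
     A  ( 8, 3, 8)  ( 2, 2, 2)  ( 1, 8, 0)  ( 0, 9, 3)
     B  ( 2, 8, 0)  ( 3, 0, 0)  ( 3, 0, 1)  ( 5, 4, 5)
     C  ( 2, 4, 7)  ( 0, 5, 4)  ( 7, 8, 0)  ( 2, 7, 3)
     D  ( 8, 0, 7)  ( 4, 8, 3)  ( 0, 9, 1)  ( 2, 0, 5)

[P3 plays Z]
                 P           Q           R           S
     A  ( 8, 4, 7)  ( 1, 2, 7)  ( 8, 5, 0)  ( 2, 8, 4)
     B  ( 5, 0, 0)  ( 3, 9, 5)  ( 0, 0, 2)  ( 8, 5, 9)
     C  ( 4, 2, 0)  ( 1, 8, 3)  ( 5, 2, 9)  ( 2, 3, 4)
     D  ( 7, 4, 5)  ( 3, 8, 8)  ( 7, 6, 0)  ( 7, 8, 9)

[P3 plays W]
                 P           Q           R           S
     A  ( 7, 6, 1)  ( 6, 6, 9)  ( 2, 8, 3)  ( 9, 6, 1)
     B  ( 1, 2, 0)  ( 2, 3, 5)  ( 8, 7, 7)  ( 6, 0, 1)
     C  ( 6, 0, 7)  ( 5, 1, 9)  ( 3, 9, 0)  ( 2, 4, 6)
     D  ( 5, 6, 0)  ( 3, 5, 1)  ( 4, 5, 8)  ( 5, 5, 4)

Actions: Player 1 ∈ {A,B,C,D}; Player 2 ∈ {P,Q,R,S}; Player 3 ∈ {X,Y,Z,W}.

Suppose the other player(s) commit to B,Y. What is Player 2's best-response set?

u_2(P vs B,Y) = 8
u_2(Q vs B,Y) = 0
u_2(R vs B,Y) = 0
u_2(S vs B,Y) = 4
max payoff 8 at {P}

argmax u_2 = {P}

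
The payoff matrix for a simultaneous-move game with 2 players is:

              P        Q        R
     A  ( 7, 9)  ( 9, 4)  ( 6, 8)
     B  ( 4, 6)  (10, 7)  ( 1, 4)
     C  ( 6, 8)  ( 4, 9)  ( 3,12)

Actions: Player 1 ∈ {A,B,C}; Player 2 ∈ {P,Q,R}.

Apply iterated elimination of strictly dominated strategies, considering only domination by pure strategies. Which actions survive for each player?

Survivors P1:{A,B} P2:{P,Q}

P1 drop C (A beats it: P:7>6 Q:9>4 R:6>3)
P2 drop R (P beats it: A:9>8 B:6>4)
P1→{A,B} P2→{P,Q}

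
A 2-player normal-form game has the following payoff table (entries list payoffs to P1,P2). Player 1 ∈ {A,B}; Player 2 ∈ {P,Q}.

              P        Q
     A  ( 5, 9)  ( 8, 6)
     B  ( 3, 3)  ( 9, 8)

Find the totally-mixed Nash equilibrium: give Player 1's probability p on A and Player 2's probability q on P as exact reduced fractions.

(p,q) = (5/8, 1/3)

P1 indiff ⇒ q·5+(1-q)·8 = q·3+(1-q)·9 ⇒ q(2) = (1-q)(1) ⇒ q = 1/3
P2 indiff ⇒ p·9+(1-p)·3 = p·6+(1-p)·8 ⇒ p(3) = (1-p)(5) ⇒ p = 5/8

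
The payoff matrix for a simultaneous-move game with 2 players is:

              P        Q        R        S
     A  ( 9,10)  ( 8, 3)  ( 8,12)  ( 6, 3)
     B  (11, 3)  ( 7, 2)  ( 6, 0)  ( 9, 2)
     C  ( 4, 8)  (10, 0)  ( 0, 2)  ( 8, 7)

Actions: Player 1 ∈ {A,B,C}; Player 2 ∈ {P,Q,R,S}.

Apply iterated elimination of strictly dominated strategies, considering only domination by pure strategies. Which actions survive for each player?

P2 drop Q (P beats it: A:10>3 B:3>2 C:8>0)
P1 drop C (B beats it: P:11>4 R:6>0 S:9>8)
P2 drop S (P beats it: A:10>3 B:3>2)
P1→{A,B} P2→{P,R}

Survivors P1:{A,B} P2:{P,R}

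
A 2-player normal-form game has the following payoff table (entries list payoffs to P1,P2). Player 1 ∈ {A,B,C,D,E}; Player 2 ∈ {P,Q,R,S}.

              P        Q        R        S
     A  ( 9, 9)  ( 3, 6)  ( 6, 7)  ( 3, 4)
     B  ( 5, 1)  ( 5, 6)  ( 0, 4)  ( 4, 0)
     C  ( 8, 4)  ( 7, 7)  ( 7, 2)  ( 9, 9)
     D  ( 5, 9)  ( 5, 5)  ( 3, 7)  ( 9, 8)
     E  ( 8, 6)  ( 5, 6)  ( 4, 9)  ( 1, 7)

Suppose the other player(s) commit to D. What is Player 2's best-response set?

u_2(P vs D) = 9
u_2(Q vs D) = 5
u_2(R vs D) = 7
u_2(S vs D) = 8
max payoff 9 at {P}

P2 best: {P}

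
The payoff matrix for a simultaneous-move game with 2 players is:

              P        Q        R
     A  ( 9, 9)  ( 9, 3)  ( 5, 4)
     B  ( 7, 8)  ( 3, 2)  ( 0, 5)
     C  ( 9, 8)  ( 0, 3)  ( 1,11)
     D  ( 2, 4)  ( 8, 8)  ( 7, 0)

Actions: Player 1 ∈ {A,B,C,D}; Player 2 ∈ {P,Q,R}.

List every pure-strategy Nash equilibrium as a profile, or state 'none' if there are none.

Nash profiles: (A,P)

(A,P): NE
(A,Q): not NE [P2→P gives 9>3]
(A,R): not NE [P1→D gives 7>5; P2→P gives 9>4]
(B,P): not NE [P1→C gives 9>7]
(B,Q): not NE [P1→A gives 9>3; P2→P gives 8>2]
(B,R): not NE [P1→D gives 7>0; P2→P gives 8>5]
(C,P): not NE [P2→R gives 11>8]
(C,Q): not NE [P1→A gives 9>0; P2→R gives 11>3]
(C,R): not NE [P1→D gives 7>1]
(D,P): not NE [P1→C gives 9>2; P2→Q gives 8>4]
(D,Q): not NE [P1→A gives 9>8]
(D,R): not NE [P2→Q gives 8>0]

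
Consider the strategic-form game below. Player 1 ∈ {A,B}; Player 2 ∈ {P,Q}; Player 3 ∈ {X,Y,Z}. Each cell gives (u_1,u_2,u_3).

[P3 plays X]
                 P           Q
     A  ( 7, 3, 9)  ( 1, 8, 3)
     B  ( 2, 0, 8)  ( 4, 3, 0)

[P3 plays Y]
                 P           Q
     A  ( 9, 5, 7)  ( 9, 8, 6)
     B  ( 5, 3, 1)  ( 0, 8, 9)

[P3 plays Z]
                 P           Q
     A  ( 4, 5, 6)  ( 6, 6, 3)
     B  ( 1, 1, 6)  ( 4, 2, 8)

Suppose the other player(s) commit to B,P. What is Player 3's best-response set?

argmax u_3 = {X}

u_3(X vs B,P) = 8
u_3(Y vs B,P) = 1
u_3(Z vs B,P) = 6
max payoff 8 at {X}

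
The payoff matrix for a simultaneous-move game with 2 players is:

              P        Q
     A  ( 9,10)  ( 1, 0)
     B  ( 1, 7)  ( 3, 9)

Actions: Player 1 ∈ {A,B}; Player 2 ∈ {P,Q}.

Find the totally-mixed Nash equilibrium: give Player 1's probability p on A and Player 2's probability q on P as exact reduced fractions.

(p,q) = (1/6, 1/5)

P1 indiff ⇒ q·9+(1-q)·1 = q·1+(1-q)·3 ⇒ q(8) = (1-q)(2) ⇒ q = 1/5
P2 indiff ⇒ p·10+(1-p)·7 = p·0+(1-p)·9 ⇒ p(10) = (1-p)(2) ⇒ p = 1/6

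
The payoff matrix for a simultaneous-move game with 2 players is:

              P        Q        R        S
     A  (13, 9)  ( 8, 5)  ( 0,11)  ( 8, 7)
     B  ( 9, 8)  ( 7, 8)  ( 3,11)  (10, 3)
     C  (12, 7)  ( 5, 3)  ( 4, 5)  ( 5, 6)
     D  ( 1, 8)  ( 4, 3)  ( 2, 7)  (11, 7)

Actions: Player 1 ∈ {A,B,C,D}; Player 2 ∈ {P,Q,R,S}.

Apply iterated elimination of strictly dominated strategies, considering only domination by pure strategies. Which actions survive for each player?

Remaining: P1:{A,C} P2:{P,R}

P2 drop Q (R beats it: A:11>5 B:11>8 C:5>3 D:7>3)
P2 drop S (P beats it: A:9>7 B:8>3 C:7>6 D:8>7)
P1 drop B (C beats it: P:12>9 R:4>3)
P1 drop D (C beats it: P:12>1 R:4>2)
P1→{A,C} P2→{P,R}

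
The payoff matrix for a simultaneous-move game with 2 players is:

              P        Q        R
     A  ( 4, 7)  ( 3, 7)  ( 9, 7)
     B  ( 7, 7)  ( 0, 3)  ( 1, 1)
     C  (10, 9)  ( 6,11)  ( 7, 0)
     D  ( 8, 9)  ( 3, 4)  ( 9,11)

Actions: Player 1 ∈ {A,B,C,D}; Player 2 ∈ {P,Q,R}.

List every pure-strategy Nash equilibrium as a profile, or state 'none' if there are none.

PSNE = {(A,R), (C,Q), (D,R)}

(A,P): not NE [P1→C gives 10>4]
(A,Q): not NE [P1→C gives 6>3]
(A,R): NE
(B,P): not NE [P1→C gives 10>7]
(B,Q): not NE [P1→C gives 6>0; P2→P gives 7>3]
(B,R): not NE [P1→D gives 9>1; P2→P gives 7>1]
(C,P): not NE [P2→Q gives 11>9]
(C,Q): NE
(C,R): not NE [P1→D gives 9>7; P2→Q gives 11>0]
(D,P): not NE [P1→C gives 10>8; P2→R gives 11>9]
(D,Q): not NE [P1→C gives 6>3; P2→R gives 11>4]
(D,R): NE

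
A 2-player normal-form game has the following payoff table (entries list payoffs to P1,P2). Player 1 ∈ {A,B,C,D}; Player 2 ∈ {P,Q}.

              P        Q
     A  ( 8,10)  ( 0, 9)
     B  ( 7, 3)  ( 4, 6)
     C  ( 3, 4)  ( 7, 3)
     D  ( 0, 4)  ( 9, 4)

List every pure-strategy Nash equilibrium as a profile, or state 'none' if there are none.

PSNE = {(A,P), (D,Q)}

(A,P): NE
(A,Q): not NE [P1→D gives 9>0; P2→P gives 10>9]
(B,P): not NE [P1→A gives 8>7; P2→Q gives 6>3]
(B,Q): not NE [P1→D gives 9>4]
(C,P): not NE [P1→A gives 8>3]
(C,Q): not NE [P1→D gives 9>7; P2→P gives 4>3]
(D,P): not NE [P1→A gives 8>0]
(D,Q): NE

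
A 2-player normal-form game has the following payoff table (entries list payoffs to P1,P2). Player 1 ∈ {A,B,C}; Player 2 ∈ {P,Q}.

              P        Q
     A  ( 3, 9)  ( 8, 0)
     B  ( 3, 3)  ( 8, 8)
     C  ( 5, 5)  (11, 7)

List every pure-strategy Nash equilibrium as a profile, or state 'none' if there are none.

(A,P): not NE [P1→C gives 5>3]
(A,Q): not NE [P1→C gives 11>8; P2→P gives 9>0]
(B,P): not NE [P1→C gives 5>3; P2→Q gives 8>3]
(B,Q): not NE [P1→C gives 11>8]
(C,P): not NE [P2→Q gives 7>5]
(C,Q): NE

PSNE = {(C,Q)}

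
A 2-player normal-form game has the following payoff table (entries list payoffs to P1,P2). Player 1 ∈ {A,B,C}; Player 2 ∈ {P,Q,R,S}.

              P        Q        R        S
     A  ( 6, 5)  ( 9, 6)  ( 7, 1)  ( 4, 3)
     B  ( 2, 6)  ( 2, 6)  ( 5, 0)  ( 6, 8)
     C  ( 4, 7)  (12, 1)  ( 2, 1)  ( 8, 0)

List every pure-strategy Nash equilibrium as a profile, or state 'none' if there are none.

(A,P): not NE [P2→Q gives 6>5]
(A,Q): not NE [P1→C gives 12>9]
(A,R): not NE [P2→Q gives 6>1]
(A,S): not NE [P1→C gives 8>4; P2→Q gives 6>3]
(B,P): not NE [P1→A gives 6>2; P2→S gives 8>6]
(B,Q): not NE [P1→C gives 12>2; P2→S gives 8>6]
(B,R): not NE [P1→A gives 7>5; P2→S gives 8>0]
(B,S): not NE [P1→C gives 8>6]
(C,P): not NE [P1→A gives 6>4]
(C,Q): not NE [P2→P gives 7>1]
(C,R): not NE [P1→A gives 7>2; P2→P gives 7>1]
(C,S): not NE [P2→P gives 7>0]

No pure NE.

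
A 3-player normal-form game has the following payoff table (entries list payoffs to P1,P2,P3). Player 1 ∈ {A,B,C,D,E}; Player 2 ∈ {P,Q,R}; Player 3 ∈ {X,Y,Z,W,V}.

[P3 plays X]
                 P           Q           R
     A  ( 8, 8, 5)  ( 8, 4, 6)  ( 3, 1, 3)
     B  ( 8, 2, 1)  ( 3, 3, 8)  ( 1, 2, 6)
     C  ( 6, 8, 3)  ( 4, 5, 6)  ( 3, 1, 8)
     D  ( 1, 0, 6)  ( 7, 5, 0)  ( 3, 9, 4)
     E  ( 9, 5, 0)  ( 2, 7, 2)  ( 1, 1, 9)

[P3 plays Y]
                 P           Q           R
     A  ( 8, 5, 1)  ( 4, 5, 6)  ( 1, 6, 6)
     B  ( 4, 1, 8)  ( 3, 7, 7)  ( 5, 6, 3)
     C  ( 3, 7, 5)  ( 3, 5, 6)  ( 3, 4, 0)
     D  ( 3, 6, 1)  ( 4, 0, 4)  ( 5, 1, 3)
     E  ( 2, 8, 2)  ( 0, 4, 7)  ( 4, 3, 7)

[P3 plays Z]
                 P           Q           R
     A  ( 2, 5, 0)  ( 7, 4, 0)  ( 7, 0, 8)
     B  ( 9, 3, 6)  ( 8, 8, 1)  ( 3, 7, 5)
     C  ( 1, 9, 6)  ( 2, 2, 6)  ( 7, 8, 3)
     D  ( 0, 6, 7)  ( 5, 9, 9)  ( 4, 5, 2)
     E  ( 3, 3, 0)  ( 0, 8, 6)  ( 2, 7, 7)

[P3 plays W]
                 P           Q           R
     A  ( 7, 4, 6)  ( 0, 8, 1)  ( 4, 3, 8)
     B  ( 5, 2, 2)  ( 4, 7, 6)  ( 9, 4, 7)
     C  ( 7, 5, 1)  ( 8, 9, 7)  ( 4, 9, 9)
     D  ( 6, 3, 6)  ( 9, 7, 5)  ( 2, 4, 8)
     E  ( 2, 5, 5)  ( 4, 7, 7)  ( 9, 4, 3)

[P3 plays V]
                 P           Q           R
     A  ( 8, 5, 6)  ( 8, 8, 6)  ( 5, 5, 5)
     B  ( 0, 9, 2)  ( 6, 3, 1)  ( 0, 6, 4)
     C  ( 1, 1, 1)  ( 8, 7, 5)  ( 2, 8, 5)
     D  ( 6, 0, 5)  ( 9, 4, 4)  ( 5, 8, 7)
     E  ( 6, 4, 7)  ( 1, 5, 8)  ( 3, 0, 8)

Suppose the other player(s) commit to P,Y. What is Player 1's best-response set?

argmax u_1 = {A}

u_1(A vs P,Y) = 8
u_1(B vs P,Y) = 4
u_1(C vs P,Y) = 3
u_1(D vs P,Y) = 3
u_1(E vs P,Y) = 2
max payoff 8 at {A}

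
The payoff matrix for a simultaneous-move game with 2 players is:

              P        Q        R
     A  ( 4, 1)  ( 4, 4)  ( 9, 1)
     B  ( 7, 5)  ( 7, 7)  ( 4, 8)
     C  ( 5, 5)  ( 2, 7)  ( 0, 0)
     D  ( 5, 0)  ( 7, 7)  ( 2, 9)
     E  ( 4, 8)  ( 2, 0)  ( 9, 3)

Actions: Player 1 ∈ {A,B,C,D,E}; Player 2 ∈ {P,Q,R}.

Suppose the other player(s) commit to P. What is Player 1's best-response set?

u_1(A vs P) = 4
u_1(B vs P) = 7
u_1(C vs P) = 5
u_1(D vs P) = 5
u_1(E vs P) = 4
max payoff 7 at {B}

P1 best: {B}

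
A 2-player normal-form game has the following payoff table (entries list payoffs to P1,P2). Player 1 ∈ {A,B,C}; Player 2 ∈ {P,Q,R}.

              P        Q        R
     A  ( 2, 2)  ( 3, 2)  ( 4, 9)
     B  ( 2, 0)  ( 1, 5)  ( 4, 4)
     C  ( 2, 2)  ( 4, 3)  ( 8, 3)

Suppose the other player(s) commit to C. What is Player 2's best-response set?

u_2(P vs C) = 2
u_2(Q vs C) = 3
u_2(R vs C) = 3
max payoff 3 at {Q,R}

P2 best: {Q,R}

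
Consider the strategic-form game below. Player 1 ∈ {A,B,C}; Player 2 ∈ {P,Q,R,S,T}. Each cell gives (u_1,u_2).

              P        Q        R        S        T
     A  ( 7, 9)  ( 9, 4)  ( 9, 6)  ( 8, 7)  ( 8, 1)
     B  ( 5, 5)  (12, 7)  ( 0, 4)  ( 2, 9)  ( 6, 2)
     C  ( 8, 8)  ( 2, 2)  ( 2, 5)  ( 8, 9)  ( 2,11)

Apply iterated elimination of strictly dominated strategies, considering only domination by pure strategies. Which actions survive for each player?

Remaining: P1:{A,C} P2:{P,S,T}

P2 drop Q (S beats it: A:7>4 B:9>7 C:9>2)
P1 drop B (A beats it: P:7>5 R:9>0 S:8>2 T:8>6)
P2 drop R (P beats it: A:9>6 C:8>5)
P1→{A,C} P2→{P,S,T}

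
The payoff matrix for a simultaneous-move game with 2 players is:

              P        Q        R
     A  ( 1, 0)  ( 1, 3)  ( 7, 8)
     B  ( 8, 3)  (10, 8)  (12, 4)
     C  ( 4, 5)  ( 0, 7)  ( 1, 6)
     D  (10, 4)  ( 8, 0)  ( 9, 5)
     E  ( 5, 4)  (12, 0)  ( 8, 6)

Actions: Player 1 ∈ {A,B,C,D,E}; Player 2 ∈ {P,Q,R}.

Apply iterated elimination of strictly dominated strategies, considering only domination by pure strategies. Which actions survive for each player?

IESDS → P1:{B,E} P2:{Q,R}

P1 drop A (B beats it: P:8>1 Q:10>1 R:12>7)
P1 drop C (B beats it: P:8>4 Q:10>0 R:12>1)
P2 drop P (R beats it: B:4>3 D:5>4 E:6>4)
P1 drop D (B beats it: Q:10>8 R:12>9)
P1→{B,E} P2→{Q,R}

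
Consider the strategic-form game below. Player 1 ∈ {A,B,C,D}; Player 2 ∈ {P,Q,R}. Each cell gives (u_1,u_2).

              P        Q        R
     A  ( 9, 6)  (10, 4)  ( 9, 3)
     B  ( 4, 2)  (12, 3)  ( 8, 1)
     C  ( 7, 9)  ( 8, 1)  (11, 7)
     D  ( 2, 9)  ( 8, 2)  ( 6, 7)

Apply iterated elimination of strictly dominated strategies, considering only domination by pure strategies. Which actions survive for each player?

P1 drop D (A beats it: P:9>2 Q:10>8 R:9>6)
P2 drop R (P beats it: A:6>3 B:2>1 C:9>7)
P1 drop C (A beats it: P:9>7 Q:10>8)
P1→{A,B} P2→{P,Q}

Survivors P1:{A,B} P2:{P,Q}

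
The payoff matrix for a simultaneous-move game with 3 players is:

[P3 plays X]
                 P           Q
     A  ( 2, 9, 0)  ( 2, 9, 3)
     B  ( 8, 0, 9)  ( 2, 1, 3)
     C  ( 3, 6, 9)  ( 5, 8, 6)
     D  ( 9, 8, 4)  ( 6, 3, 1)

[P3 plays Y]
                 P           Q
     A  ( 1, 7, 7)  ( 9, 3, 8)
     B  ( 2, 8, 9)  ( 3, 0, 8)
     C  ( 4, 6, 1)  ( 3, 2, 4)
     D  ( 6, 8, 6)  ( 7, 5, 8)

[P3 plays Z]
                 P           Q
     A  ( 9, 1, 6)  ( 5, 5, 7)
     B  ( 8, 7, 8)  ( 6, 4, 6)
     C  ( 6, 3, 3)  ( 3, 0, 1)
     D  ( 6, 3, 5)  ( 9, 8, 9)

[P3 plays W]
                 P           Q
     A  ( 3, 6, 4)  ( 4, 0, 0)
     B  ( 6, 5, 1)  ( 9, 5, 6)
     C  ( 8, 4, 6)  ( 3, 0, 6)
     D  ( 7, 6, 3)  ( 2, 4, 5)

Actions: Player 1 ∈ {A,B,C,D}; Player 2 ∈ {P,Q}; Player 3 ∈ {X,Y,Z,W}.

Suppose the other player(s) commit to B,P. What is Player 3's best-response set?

u_3(X vs B,P) = 9
u_3(Y vs B,P) = 9
u_3(Z vs B,P) = 8
u_3(W vs B,P) = 1
max payoff 9 at {X,Y}

BR_3 = {X,Y}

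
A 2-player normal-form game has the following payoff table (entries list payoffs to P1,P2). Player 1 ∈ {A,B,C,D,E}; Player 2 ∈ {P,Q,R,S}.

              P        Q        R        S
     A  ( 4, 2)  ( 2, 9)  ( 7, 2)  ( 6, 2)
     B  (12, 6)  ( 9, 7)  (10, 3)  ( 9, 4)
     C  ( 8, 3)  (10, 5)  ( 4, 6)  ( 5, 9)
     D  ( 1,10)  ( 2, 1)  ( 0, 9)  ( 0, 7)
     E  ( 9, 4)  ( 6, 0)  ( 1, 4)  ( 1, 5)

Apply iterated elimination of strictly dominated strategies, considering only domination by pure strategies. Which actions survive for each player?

Remaining: P1:{B,C} P2:{Q,S}

P1 drop A (B beats it: P:12>4 Q:9>2 R:10>7 S:9>6)
P1 drop D (B beats it: P:12>1 Q:9>2 R:10>0 S:9>0)
P1 drop E (B beats it: P:12>9 Q:9>6 R:10>1 S:9>1)
P2 drop P (Q beats it: B:7>6 C:5>3)
P2 drop R (S beats it: B:4>3 C:9>6)
P1→{B,C} P2→{Q,S}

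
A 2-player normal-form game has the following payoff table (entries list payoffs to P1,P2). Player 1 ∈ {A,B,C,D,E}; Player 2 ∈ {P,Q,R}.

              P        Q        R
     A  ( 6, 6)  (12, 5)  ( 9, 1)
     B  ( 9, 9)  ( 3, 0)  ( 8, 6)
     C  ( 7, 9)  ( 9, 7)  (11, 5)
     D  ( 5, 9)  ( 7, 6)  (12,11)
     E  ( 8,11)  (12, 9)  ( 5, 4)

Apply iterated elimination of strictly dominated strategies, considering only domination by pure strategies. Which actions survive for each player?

Survivors P1:{B,C,D} P2:{P,R}

P2 drop Q (P beats it: A:6>5 B:9>0 C:9>7 D:9>6 E:11>9)
P1 drop A (C beats it: P:7>6 R:11>9)
P1 drop E (B beats it: P:9>8 R:8>5)
P1→{B,C,D} P2→{P,R}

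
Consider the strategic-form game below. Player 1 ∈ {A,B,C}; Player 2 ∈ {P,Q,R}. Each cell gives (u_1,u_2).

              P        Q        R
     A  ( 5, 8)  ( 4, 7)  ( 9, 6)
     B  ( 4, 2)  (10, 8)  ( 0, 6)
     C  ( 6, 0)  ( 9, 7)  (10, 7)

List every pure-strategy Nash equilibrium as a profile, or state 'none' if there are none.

NE set: (B,Q), (C,R)

(A,P): not NE [P1→C gives 6>5]
(A,Q): not NE [P1→B gives 10>4; P2→P gives 8>7]
(A,R): not NE [P1→C gives 10>9; P2→P gives 8>6]
(B,P): not NE [P1→C gives 6>4; P2→Q gives 8>2]
(B,Q): NE
(B,R): not NE [P1→C gives 10>0; P2→Q gives 8>6]
(C,P): not NE [P2→R gives 7>0]
(C,Q): not NE [P1→B gives 10>9]
(C,R): NE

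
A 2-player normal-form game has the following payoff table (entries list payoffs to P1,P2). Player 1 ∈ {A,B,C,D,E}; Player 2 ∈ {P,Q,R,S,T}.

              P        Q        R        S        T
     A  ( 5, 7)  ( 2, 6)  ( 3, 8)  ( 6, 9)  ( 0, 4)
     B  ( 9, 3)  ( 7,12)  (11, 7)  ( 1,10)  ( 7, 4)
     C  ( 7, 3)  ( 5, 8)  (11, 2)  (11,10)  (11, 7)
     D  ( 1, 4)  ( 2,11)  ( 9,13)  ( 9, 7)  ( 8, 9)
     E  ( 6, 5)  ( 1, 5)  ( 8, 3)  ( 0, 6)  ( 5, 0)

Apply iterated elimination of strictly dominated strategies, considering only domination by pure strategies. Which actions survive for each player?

P1 drop A (C beats it: P:7>5 Q:5>2 R:11>3 S:11>6 T:11>0)
P1 drop D (C beats it: P:7>1 Q:5>2 R:11>9 S:11>9 T:11>8)
P1 drop E (B beats it: P:9>6 Q:7>1 R:11>8 S:1>0 T:7>5)
P2 drop P (Q beats it: B:12>3 C:8>3)
P2 drop R (Q beats it: B:12>7 C:8>2)
P2 drop T (Q beats it: B:12>4 C:8>7)
P1→{B,C} P2→{Q,S}

IESDS → P1:{B,C} P2:{Q,S}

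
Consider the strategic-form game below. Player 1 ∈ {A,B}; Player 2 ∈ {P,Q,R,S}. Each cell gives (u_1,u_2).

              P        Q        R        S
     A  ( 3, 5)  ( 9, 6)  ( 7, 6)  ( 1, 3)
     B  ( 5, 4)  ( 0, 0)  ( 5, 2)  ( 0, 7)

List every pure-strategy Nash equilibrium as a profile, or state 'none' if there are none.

(A,P): not NE [P1→B gives 5>3; P2→R gives 6>5]
(A,Q): NE
(A,R): NE
(A,S): not NE [P2→R gives 6>3]
(B,P): not NE [P2→S gives 7>4]
(B,Q): not NE [P1→A gives 9>0; P2→S gives 7>0]
(B,R): not NE [P1→A gives 7>5; P2→S gives 7>2]
(B,S): not NE [P1→A gives 1>0]

Nash profiles: (A,Q), (A,R)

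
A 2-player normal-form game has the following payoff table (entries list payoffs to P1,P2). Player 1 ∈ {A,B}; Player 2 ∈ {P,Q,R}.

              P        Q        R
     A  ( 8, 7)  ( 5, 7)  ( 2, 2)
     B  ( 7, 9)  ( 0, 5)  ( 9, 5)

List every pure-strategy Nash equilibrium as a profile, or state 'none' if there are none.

(A,P): NE
(A,Q): NE
(A,R): not NE [P1→B gives 9>2; P2→Q gives 7>2]
(B,P): not NE [P1→A gives 8>7]
(B,Q): not NE [P1→A gives 5>0; P2→P gives 9>5]
(B,R): not NE [P2→P gives 9>5]

Nash profiles: (A,P), (A,Q)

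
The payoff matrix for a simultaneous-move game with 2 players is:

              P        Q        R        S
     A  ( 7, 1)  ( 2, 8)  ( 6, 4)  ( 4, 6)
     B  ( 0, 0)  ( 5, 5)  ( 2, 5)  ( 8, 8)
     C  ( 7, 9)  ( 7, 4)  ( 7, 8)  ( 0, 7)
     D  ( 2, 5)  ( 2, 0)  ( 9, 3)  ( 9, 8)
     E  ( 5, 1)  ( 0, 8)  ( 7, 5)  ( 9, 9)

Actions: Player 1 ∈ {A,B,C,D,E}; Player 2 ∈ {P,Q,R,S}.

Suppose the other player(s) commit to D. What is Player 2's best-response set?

argmax u_2 = {S}

u_2(P vs D) = 5
u_2(Q vs D) = 0
u_2(R vs D) = 3
u_2(S vs D) = 8
max payoff 8 at {S}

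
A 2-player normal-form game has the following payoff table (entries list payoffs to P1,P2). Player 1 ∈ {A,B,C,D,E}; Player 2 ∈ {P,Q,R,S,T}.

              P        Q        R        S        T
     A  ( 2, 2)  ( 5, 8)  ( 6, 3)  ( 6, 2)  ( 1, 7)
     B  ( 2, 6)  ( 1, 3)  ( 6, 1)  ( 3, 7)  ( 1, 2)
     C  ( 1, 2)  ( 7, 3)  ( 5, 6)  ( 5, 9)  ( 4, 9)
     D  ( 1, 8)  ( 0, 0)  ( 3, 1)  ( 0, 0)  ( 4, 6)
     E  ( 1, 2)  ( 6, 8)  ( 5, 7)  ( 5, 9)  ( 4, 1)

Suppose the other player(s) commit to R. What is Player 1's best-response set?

P1 best: {A,B}

u_1(A vs R) = 6
u_1(B vs R) = 6
u_1(C vs R) = 5
u_1(D vs R) = 3
u_1(E vs R) = 5
max payoff 6 at {A,B}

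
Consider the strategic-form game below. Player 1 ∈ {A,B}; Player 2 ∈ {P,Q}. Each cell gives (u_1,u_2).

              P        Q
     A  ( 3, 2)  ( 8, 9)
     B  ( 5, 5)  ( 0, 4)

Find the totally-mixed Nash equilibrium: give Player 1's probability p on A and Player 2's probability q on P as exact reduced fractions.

P1 indiff ⇒ q·3+(1-q)·8 = q·5+(1-q)·0 ⇒ q(-2) = (1-q)(-8) ⇒ q = 4/5
P2 indiff ⇒ p·2+(1-p)·5 = p·9+(1-p)·4 ⇒ p(-7) = (1-p)(-1) ⇒ p = 1/8

P1 mixes 1/8 on A; P2 mixes 4/5 on P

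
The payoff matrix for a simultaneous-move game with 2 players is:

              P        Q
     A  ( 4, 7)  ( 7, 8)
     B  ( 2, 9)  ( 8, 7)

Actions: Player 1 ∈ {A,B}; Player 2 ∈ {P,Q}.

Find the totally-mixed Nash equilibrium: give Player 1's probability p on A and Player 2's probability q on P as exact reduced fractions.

p=2/3, q=1/3

P1 indiff ⇒ q·4+(1-q)·7 = q·2+(1-q)·8 ⇒ q(2) = (1-q)(1) ⇒ q = 1/3
P2 indiff ⇒ p·7+(1-p)·9 = p·8+(1-p)·7 ⇒ p(-1) = (1-p)(-2) ⇒ p = 2/3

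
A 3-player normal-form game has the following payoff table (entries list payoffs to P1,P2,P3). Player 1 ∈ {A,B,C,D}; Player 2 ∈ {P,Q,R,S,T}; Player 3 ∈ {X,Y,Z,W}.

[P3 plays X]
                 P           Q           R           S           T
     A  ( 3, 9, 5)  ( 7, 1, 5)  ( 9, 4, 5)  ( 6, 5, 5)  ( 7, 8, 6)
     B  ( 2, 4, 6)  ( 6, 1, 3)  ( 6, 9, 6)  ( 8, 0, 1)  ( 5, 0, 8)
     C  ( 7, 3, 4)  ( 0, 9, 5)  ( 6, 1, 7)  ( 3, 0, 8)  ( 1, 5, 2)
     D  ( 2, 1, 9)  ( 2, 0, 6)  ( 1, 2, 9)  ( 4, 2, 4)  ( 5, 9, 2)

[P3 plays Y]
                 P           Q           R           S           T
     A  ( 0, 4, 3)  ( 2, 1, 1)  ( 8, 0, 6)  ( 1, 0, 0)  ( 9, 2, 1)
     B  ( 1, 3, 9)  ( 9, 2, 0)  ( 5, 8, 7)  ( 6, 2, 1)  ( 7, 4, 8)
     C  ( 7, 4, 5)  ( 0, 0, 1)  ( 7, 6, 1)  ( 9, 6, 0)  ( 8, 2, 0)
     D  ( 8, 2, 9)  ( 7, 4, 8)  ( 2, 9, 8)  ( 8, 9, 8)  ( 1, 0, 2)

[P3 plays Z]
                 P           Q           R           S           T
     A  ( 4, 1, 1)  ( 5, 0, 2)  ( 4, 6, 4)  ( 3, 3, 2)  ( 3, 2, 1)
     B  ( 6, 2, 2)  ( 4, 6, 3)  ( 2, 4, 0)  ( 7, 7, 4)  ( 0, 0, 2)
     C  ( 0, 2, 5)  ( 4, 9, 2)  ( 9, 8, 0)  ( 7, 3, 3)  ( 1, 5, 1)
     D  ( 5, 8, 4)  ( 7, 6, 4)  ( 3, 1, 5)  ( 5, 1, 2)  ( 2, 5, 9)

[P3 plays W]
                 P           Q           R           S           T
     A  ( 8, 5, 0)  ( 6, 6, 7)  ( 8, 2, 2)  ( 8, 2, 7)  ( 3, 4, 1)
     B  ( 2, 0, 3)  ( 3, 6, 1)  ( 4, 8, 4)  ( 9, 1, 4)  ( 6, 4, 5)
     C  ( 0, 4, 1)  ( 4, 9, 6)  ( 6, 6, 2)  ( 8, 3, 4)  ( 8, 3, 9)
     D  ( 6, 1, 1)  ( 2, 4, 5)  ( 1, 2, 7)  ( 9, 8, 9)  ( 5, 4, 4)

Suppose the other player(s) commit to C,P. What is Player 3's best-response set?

BR_3 = {Y,Z}

u_3(X vs C,P) = 4
u_3(Y vs C,P) = 5
u_3(Z vs C,P) = 5
u_3(W vs C,P) = 1
max payoff 5 at {Y,Z}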